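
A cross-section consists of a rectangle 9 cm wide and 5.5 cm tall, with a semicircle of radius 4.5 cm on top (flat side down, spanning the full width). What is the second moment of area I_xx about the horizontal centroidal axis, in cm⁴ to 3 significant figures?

Break the section into simple shapes (no overlaps), measuring from the bottom-left corner of the bounding box.
Rectangular body: 9 × 5.5, A = 49.5 cm², y = 2.75 cm, Ī = 124.78 cm⁴.
Semicircular cap: semicircle r = 4.5, A = 31.809 cm², y = 7.4099 cm, Ī = 45.007 cm⁴.
Centroid: ȳ = ΣA·y / ΣA = 4.573 cm.
Transfer each piece to the horizontal centroidal axis using Ī + A·d² with d = y − 4.573:
  rectangular body: d = -1.823 cm → contributes +289.28 cm⁴
  semicircular cap: d = 2.8369 cm → contributes +301 cm⁴
Total I = 590.28 cm⁴.

I_xx ≈ 590 cm⁴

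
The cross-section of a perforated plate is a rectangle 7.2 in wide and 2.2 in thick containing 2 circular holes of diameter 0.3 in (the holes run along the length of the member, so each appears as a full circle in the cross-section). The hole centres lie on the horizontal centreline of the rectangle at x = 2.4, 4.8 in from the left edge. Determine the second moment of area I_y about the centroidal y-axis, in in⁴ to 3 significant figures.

Split into non-overlapping primitives; take the origin at the lower-left of the bounding box.
Plate: 7.2 × 2.2, A = 15.84 in², x = 3.6 in, Ī = 68.429 in⁴.
Hole 1 (subtracted): ⌀0.3, A = 0.070686 in², x = 2.4 in, Ī = 0.00039761 in⁴.
Hole 2 (subtracted): ⌀0.3, A = 0.070686 in², x = 4.8 in, Ī = 0.00039761 in⁴.
By symmetry the centroid is at mid-width, x̄ = 3.6 in.
Transfer each piece to the centroidal y-axis using Ī + A·d² with d = x − 3.6:
  plate: d = 0 in → contributes +68.429 in⁴
  hole 1: d = -1.2 in → contributes −0.10219 in⁴
  hole 2: d = 1.2 in → contributes −0.10219 in⁴
Total I = 68.224 in⁴.

I_y ≈ 68.2 in⁴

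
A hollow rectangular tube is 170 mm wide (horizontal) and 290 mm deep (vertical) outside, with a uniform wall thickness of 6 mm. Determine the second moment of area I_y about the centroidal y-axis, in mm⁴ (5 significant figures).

I_y ≈ 2.7354 × 10⁷ mm⁴

Decompose the section into non-overlapping parts with the origin at the bottom-left of its bounding rectangle.
Outer rectangle: 170 × 290, A = 49 300 mm², x = 85 mm, Ī = 118 730 833 mm⁴.
Inner void (subtracted): 158 × 278, A = 43 924 mm², x = 85 mm, Ī = 91 376 561 mm⁴.
By symmetry the centroid is at mid-width, x̄ = 85 mm.
All pieces are centred on the centroidal y-axis, so I = ΣĪ (holes subtracted) = 27 354 272 mm⁴.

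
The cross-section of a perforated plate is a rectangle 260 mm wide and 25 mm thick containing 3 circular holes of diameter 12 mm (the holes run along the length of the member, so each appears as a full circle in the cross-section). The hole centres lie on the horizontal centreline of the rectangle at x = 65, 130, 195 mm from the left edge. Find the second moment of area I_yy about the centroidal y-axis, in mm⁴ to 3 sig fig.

Treat the section as a set of non-overlapping primitives; coordinates are from the bounding-box lower-left.
Plate: 260 × 25, A = 6 500 mm², x = 130 mm, Ī = 36 616 667 mm⁴.
Hole 1 (subtracted): ⌀12, A = 113.1 mm², x = 65 mm, Ī = 1017.9 mm⁴.
Hole 2 (subtracted): ⌀12, A = 113.1 mm², x = 130 mm, Ī = 1017.9 mm⁴.
Hole 3 (subtracted): ⌀12, A = 113.1 mm², x = 195 mm, Ī = 1017.9 mm⁴.
By symmetry the centroid is at mid-width, x̄ = 130 mm.
Transfer each piece to the centroidal y-axis using Ī + A·d² with d = x − 130:
  plate: d = 0 mm → contributes +36 616 667 mm⁴
  hole 1: d = -65 mm → contributes −478 854 mm⁴
  hole 2: d = 0 mm → contributes −1017.9 mm⁴
  hole 3: d = 65 mm → contributes −478 854 mm⁴
Total I = 35 657 941 mm⁴.

I_yy ≈ 3.57 × 10⁷ mm⁴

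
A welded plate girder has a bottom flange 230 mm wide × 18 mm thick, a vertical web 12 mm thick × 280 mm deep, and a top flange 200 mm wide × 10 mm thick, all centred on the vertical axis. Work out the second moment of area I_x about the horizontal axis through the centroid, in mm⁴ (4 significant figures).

Split into non-overlapping primitives; take the origin at the lower-left of the bounding box.
Bottom plate: 230 × 18, A = 4 140 mm², y = 9 mm, Ī = 111 780 mm⁴.
Web plate: 12 × 280, A = 3 360 mm², y = 158 mm, Ī = 21 952 000 mm⁴.
Top plate: 200 × 10, A = 2 000 mm², y = 303 mm, Ī = 16666.7 mm⁴.
Centroid: ȳ = ΣA·y / ΣA = 123.594 mm.
Transfer each piece to the horizontal axis through the centroid using Ī + A·d² with d = y − 123.594:
  bottom plate: d = -114.594 mm → contributes +54 477 070 mm⁴
  web plate: d = 34.4063 mm → contributes +25 929 550 mm⁴
  top plate: d = 179.406 mm → contributes +64 389 919 mm⁴
Total I = 144 796 538 mm⁴.

I_x ≈ 1.448 × 10⁸ mm⁴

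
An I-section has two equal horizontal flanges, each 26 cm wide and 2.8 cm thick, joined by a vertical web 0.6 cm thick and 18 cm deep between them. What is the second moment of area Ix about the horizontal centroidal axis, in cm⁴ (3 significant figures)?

Ix ≈ 1.61 × 10⁴ cm⁴

Split into non-overlapping primitives; take the origin at the lower-left of the bounding box.
Bottom flange: 26 × 2.8, A = 72.8 cm², y = 1.4 cm, Ī = 47.563 cm⁴.
Web: 0.6 × 18, A = 10.8 cm², y = 11.8 cm, Ī = 291.6 cm⁴.
Top flange: 26 × 2.8, A = 72.8 cm², y = 22.2 cm, Ī = 47.563 cm⁴.
By symmetry the centroid is at mid-height, ȳ = 11.8 cm.
Transfer each piece to the horizontal centroidal axis using Ī + A·d² with d = y − 11.8:
  bottom flange: d = -10.4 cm → contributes +7921.6 cm⁴
  web: d = 0 cm → contributes +291.6 cm⁴
  top flange: d = 10.4 cm → contributes +7921.6 cm⁴
Total I = 16 135 cm⁴.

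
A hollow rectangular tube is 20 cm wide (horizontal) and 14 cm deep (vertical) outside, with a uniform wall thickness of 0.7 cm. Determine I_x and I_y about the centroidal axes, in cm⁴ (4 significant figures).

Treat the section as a set of non-overlapping primitives; coordinates are from the bounding-box lower-left.
Outer rectangle: 20 × 14, A = 280 cm², y = 7 cm, Ī = 4573.33 cm⁴.
Inner void (subtracted): 18.6 × 12.6, A = 234.36 cm², y = 7 cm, Ī = 3100.58 cm⁴.
By symmetry the centroid is at mid-height, ȳ = 7 cm.
All pieces are centred on the centroidal x-axis, so I = ΣĪ (holes subtracted) = 1472.75 cm⁴.
Repeating about the centroidal y-axis gives I_y = 2576.73 cm⁴.

I_x ≈ 1473 cm⁴, I_y ≈ 2577 cm⁴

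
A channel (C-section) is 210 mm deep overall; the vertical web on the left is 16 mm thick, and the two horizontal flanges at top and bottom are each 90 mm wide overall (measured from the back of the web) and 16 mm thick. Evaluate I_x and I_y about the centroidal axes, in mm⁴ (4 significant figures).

I_x ≈ 3.468 × 10⁷ mm⁴, I_y ≈ 3.965 × 10⁶ mm⁴

Treat the section as a set of non-overlapping primitives; coordinates are from the bounding-box lower-left.
Web: 16 × 210, A = 3 360 mm², y = 105 mm, Ī = 12 348 000 mm⁴.
Top flange (beyond web): 74 × 16, A = 1 184 mm², y = 202 mm, Ī = 25258.7 mm⁴.
Bottom flange (beyond web): 74 × 16, A = 1 184 mm², y = 8 mm, Ī = 25258.7 mm⁴.
By symmetry the centroid is at mid-height, ȳ = 105 mm.
Transfer each piece to the centroidal x-axis using Ī + A·d² with d = y − 105:
  web: d = 0 mm → contributes +12 348 000 mm⁴
  top flange (beyond web): d = 97 mm → contributes +11 165 515 mm⁴
  bottom flange (beyond web): d = -97 mm → contributes +11 165 515 mm⁴
Total I = 34 679 029 mm⁴.
For the y-axis: x̄ = 26.6034 mm.
Repeating about the centroidal y-axis gives I_y = 3 965 104 mm⁴.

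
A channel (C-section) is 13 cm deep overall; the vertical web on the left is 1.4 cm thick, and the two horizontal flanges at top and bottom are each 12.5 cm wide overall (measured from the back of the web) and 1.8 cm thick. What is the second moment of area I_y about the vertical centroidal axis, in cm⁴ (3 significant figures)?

Split into non-overlapping primitives; take the origin at the lower-left of the bounding box.
Web: 1.4 × 13, A = 18.2 cm², x = 0.7 cm, Ī = 2.9727 cm⁴.
Top flange (beyond web): 11.1 × 1.8, A = 19.98 cm², x = 6.95 cm, Ī = 205.14 cm⁴.
Bottom flange (beyond web): 11.1 × 1.8, A = 19.98 cm², x = 6.95 cm, Ī = 205.14 cm⁴.
Centroid: x̄ = ΣA·x / ΣA = 4.9942 cm.
Transfer each piece to the vertical centroidal axis using Ī + A·d² with d = x − 4.9942:
  web: d = -4.2942 cm → contributes +338.58 cm⁴
  top flange (beyond web): d = 1.9558 cm → contributes +281.57 cm⁴
  bottom flange (beyond web): d = 1.9558 cm → contributes +281.57 cm⁴
Total I = 901.73 cm⁴.

I_y ≈ 902 cm⁴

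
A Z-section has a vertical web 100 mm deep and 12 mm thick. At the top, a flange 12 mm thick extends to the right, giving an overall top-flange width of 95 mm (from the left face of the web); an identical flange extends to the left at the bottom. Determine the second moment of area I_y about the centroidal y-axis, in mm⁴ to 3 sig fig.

Decompose the section into non-overlapping parts with the origin at the bottom-left of its bounding rectangle.
Web: 12 × 100, A = 1 200 mm², x = 89 mm, Ī = 14 400 mm⁴.
Top flange (beyond web): 83 × 12, A = 996 mm², x = 136.5 mm, Ī = 571 787 mm⁴.
Bottom flange (beyond web): 83 × 12, A = 996 mm², x = 41.5 mm, Ī = 571 787 mm⁴.
Centroid: x̄ = ΣA·x / ΣA = 89 mm.
Transfer each piece to the centroidal y-axis using Ī + A·d² with d = x − 89:
  web: d = 0 mm → contributes +14 400 mm⁴
  top flange (beyond web): d = 47.5 mm → contributes +2 819 012 mm⁴
  bottom flange (beyond web): d = -47.5 mm → contributes +2 819 012 mm⁴
Total I = 5 652 424 mm⁴.

I_y ≈ 5.65 × 10⁶ mm⁴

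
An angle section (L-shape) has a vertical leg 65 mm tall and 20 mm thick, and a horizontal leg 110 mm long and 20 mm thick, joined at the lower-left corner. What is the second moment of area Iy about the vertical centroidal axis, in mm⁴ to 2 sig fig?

Decompose the section into non-overlapping parts with the origin at the bottom-left of its bounding rectangle.
Vertical leg: 20 × 65, A = 1 300 mm², x = 10 mm, Ī = 43 333 mm⁴.
Horizontal leg (remainder): 90 × 20, A = 1 800 mm², x = 65 mm, Ī = 1 215 000 mm⁴.
Centroid: x̄ = ΣA·x / ΣA = 41.94 mm.
Transfer each piece to the vertical centroidal axis using Ī + A·d² with d = x − 41.94:
  vertical leg: d = -31.94 mm → contributes +1 369 171 mm⁴
  horizontal leg (remainder): d = 23.06 mm → contributes +2 172 549 mm⁴
Total I = 3 541 720 mm⁴.

Iy ≈ 3.5 × 10⁶ mm⁴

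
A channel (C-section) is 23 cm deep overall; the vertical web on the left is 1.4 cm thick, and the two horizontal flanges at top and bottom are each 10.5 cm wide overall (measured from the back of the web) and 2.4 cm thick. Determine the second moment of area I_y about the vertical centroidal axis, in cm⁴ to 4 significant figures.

I_y ≈ 817.6 cm⁴

Decompose the section into non-overlapping parts with the origin at the bottom-left of its bounding rectangle.
Web: 1.4 × 23, A = 32.2 cm², x = 0.7 cm, Ī = 5.25933 cm⁴.
Top flange (beyond web): 9.1 × 2.4, A = 21.84 cm², x = 5.95 cm, Ī = 150.714 cm⁴.
Bottom flange (beyond web): 9.1 × 2.4, A = 21.84 cm², x = 5.95 cm, Ī = 150.714 cm⁴.
Centroid: x̄ = ΣA·x / ΣA = 3.72214 cm.
Transfer each piece to the vertical centroidal axis using Ī + A·d² with d = x − 3.72214:
  web: d = -3.02214 cm → contributes +299.353 cm⁴
  top flange (beyond web): d = 2.22786 cm → contributes +259.114 cm⁴
  bottom flange (beyond web): d = 2.22786 cm → contributes +259.114 cm⁴
Total I = 817.581 cm⁴.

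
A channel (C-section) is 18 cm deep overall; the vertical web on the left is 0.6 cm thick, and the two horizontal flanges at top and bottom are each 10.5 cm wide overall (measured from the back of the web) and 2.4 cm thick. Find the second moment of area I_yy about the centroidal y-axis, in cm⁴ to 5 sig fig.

Decompose the section into non-overlapping parts with the origin at the bottom-left of its bounding rectangle.
Web: 0.6 × 18, A = 10.8 cm², x = 0.3 cm, Ī = 0.324 cm⁴.
Top flange (beyond web): 9.9 × 2.4, A = 23.76 cm², x = 5.55 cm, Ī = 194.0598 cm⁴.
Bottom flange (beyond web): 9.9 × 2.4, A = 23.76 cm², x = 5.55 cm, Ī = 194.0598 cm⁴.
Centroid: x̄ = ΣA·x / ΣA = 4.577778 cm.
Transfer each piece to the centroidal y-axis using Ī + A·d² with d = x − 4.577778:
  web: d = -4.277778 cm → contributes +197.9573 cm⁴
  top flange (beyond web): d = 0.9722222 cm → contributes +216.5181 cm⁴
  bottom flange (beyond web): d = 0.9722222 cm → contributes +216.5181 cm⁴
Total I = 630.9936 cm⁴.

I_yy ≈ 630.99 cm⁴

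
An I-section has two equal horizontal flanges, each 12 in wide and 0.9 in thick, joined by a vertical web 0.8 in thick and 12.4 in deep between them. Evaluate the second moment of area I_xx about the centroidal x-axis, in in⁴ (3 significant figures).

Treat the section as a set of non-overlapping primitives; coordinates are from the bounding-box lower-left.
Bottom flange: 12 × 0.9, A = 10.8 in², y = 0.45 in, Ī = 0.729 in⁴.
Web: 0.8 × 12.4, A = 9.92 in², y = 7.1 in, Ī = 127.11 in⁴.
Top flange: 12 × 0.9, A = 10.8 in², y = 13.75 in, Ī = 0.729 in⁴.
By symmetry the centroid is at mid-height, ȳ = 7.1 in.
Transfer each piece to the centroidal x-axis using Ī + A·d² with d = y − 7.1:
  bottom flange: d = -6.65 in → contributes +478.33 in⁴
  web: d = 0 in → contributes +127.11 in⁴
  top flange: d = 6.65 in → contributes +478.33 in⁴
Total I = 1083.8 in⁴.

I_xx ≈ 1080 in⁴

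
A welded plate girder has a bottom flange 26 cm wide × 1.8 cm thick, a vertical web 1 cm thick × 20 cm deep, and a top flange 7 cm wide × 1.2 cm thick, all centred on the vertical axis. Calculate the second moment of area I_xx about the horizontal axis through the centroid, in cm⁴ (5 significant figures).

I_xx ≈ 4826.6 cm⁴

Decompose the section into non-overlapping parts with the origin at the bottom-left of its bounding rectangle.
Bottom plate: 26 × 1.8, A = 46.8 cm², y = 0.9 cm, Ī = 12.636 cm⁴.
Web plate: 1 × 20, A = 20 cm², y = 11.8 cm, Ī = 666.6667 cm⁴.
Top plate: 7 × 1.2, A = 8.4 cm², y = 22.4 cm, Ī = 1.008 cm⁴.
Centroid: ȳ = ΣA·y / ΣA = 6.200532 cm.
Transfer each piece to the horizontal axis through the centroid using Ī + A·d² with d = y − 6.200532:
  bottom plate: d = -5.300532 cm → contributes +1327.512 cm⁴
  web plate: d = 5.599468 cm → contributes +1293.748 cm⁴
  top plate: d = 16.19947 cm → contributes +2205.359 cm⁴
Total I = 4826.619 cm⁴.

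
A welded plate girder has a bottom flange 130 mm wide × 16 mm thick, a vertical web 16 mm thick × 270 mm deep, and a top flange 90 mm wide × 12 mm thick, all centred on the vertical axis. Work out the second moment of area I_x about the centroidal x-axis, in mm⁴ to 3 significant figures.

Split into non-overlapping primitives; take the origin at the lower-left of the bounding box.
Bottom plate: 130 × 16, A = 2 080 mm², y = 8 mm, Ī = 44 373 mm⁴.
Web plate: 16 × 270, A = 4 320 mm², y = 151 mm, Ī = 26 244 000 mm⁴.
Top plate: 90 × 12, A = 1 080 mm², y = 292 mm, Ī = 12 960 mm⁴.
Centroid: ȳ = ΣA·y / ΣA = 131.59 mm.
Transfer each piece to the centroidal x-axis using Ī + A·d² with d = y − 131.59:
  bottom plate: d = -123.59 mm → contributes +31 817 151 mm⁴
  web plate: d = 19.406 mm → contributes +27 870 951 mm⁴
  top plate: d = 160.41 mm → contributes +27 801 596 mm⁴
Total I = 87 489 698 mm⁴.

I_x ≈ 8.75 × 10⁷ mm⁴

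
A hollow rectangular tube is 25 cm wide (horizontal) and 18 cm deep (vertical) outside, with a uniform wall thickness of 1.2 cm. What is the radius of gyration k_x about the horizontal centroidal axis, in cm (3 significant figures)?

k_x ≈ 7.16 cm

Decompose the section into non-overlapping parts with the origin at the bottom-left of its bounding rectangle.
Outer rectangle: 25 × 18, A = 450 cm², y = 9 cm, Ī = 12 150 cm⁴.
Inner void (subtracted): 22.6 × 15.6, A = 352.56 cm², y = 9 cm, Ī = 7149.9 cm⁴.
By symmetry the centroid is at mid-height, ȳ = 9 cm.
All pieces are centred on the horizontal centroidal axis, so I = ΣĪ (holes subtracted) = 5000.1 cm⁴.
Radius of gyration: k = √(I/A) = √(5000.1 / 97.44) = 7.1634 cm.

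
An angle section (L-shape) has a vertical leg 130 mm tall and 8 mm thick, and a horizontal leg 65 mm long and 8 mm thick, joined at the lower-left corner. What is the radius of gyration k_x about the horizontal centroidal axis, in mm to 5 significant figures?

k_x ≈ 42.061 mm

Break the section into simple shapes (no overlaps), measuring from the bottom-left corner of the bounding box.
Vertical leg: 8 × 130, A = 1 040 mm², y = 65 mm, Ī = 1 464 667 mm⁴.
Horizontal leg (remainder): 57 × 8, A = 456 mm², y = 4 mm, Ī = 2 432 mm⁴.
Centroid: ȳ = ΣA·y / ΣA = 46.40642 mm.
Transfer each piece to the horizontal centroidal axis using Ī + A·d² with d = y − 46.40642:
  vertical leg: d = 18.59358 mm → contributes +1 824 217 mm⁴
  horizontal leg (remainder): d = -42.40642 mm → contributes +822458.7 mm⁴
Total I = 2 646 676 mm⁴.
Radius of gyration: k = √(I/A) = √(2 646 676 / 1 496) = 42.06148 mm.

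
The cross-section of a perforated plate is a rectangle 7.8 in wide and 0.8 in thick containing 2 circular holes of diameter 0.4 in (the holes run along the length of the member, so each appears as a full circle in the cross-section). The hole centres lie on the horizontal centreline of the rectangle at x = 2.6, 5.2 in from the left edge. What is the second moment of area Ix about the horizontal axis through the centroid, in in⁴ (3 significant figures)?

Ix ≈ 0.330 in⁴

Split into non-overlapping primitives; take the origin at the lower-left of the bounding box.
Plate: 7.8 × 0.8, A = 6.24 in², y = 0.4 in, Ī = 0.3328 in⁴.
Hole 1 (subtracted): ⌀0.4, A = 0.12566 in², y = 0.4 in, Ī = 0.0012566 in⁴.
Hole 2 (subtracted): ⌀0.4, A = 0.12566 in², y = 0.4 in, Ī = 0.0012566 in⁴.
By symmetry the centroid is at mid-height, ȳ = 0.4 in.
All pieces are centred on the horizontal axis through the centroid, so I = ΣĪ (holes subtracted) = 0.33029 in⁴.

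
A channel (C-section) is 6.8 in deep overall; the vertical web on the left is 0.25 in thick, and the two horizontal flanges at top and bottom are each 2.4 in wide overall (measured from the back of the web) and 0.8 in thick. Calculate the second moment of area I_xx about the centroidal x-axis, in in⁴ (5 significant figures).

I_xx ≈ 37.694 in⁴

Split into non-overlapping primitives; take the origin at the lower-left of the bounding box.
Web: 0.25 × 6.8, A = 1.7 in², y = 3.4 in, Ī = 6.550667 in⁴.
Top flange (beyond web): 2.15 × 0.8, A = 1.72 in², y = 6.4 in, Ī = 0.09173333 in⁴.
Bottom flange (beyond web): 2.15 × 0.8, A = 1.72 in², y = 0.4 in, Ī = 0.09173333 in⁴.
By symmetry the centroid is at mid-height, ȳ = 3.4 in.
Transfer each piece to the centroidal x-axis using Ī + A·d² with d = y − 3.4:
  web: d = 0 in → contributes +6.550667 in⁴
  top flange (beyond web): d = 3 in → contributes +15.57173 in⁴
  bottom flange (beyond web): d = -3 in → contributes +15.57173 in⁴
Total I = 37.69413 in⁴.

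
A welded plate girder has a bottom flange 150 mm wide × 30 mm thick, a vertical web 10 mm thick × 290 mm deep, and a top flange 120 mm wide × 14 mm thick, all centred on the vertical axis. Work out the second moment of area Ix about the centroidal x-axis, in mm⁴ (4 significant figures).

Ix ≈ 1.509 × 10⁸ mm⁴

Split into non-overlapping primitives; take the origin at the lower-left of the bounding box.
Bottom plate: 150 × 30, A = 4 500 mm², y = 15 mm, Ī = 337 500 mm⁴.
Web plate: 10 × 290, A = 2 900 mm², y = 175 mm, Ī = 20 324 167 mm⁴.
Top plate: 120 × 14, A = 1 680 mm², y = 327 mm, Ī = 27 440 mm⁴.
Centroid: ȳ = ΣA·y / ΣA = 123.828 mm.
Transfer each piece to the centroidal x-axis using Ī + A·d² with d = y − 123.828:
  bottom plate: d = -108.828 mm → contributes +53 633 591 mm⁴
  web plate: d = 51.1718 mm → contributes +27 917 973 mm⁴
  top plate: d = 203.172 mm → contributes +69 375 795 mm⁴
Total I = 150 927 359 mm⁴.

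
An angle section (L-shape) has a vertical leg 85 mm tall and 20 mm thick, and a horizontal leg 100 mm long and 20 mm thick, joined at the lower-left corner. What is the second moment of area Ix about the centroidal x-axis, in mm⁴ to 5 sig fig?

Decompose the section into non-overlapping parts with the origin at the bottom-left of its bounding rectangle.
Vertical leg: 20 × 85, A = 1 700 mm², y = 42.5 mm, Ī = 1 023 542 mm⁴.
Horizontal leg (remainder): 80 × 20, A = 1 600 mm², y = 10 mm, Ī = 53333.33 mm⁴.
Centroid: ȳ = ΣA·y / ΣA = 26.74242 mm.
Transfer each piece to the centroidal x-axis using Ī + A·d² with d = y − 26.74242:
  vertical leg: d = 15.75758 mm → contributes +1 445 654 mm⁴
  horizontal leg (remainder): d = -16.74242 mm → contributes +501827.4 mm⁴
Total I = 1 947 481 mm⁴.

Ix ≈ 1.9475 × 10⁶ mm⁴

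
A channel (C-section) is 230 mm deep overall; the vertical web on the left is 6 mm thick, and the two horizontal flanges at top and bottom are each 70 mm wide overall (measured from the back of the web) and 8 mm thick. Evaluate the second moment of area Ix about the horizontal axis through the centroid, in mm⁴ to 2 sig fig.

Decompose the section into non-overlapping parts with the origin at the bottom-left of its bounding rectangle.
Web: 6 × 230, A = 1 380 mm², y = 115 mm, Ī = 6 083 500 mm⁴.
Top flange (beyond web): 64 × 8, A = 512 mm², y = 226 mm, Ī = 2 731 mm⁴.
Bottom flange (beyond web): 64 × 8, A = 512 mm², y = 4 mm, Ī = 2 731 mm⁴.
By symmetry the centroid is at mid-height, ȳ = 115 mm.
Transfer each piece to the horizontal axis through the centroid using Ī + A·d² with d = y − 115:
  web: d = 0 mm → contributes +6 083 500 mm⁴
  top flange (beyond web): d = 111 mm → contributes +6 311 083 mm⁴
  bottom flange (beyond web): d = -111 mm → contributes +6 311 083 mm⁴
Total I = 18 705 665 mm⁴.

Ix ≈ 1.9 × 10⁷ mm⁴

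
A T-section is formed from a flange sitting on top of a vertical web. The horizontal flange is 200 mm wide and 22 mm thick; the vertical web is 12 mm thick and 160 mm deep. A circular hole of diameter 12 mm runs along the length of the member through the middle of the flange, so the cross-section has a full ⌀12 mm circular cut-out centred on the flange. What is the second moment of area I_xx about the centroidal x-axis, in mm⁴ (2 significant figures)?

I_xx ≈ 1.5 × 10⁷ mm⁴

Split into non-overlapping primitives; take the origin at the lower-left of the bounding box.
Flange: 200 × 22, A = 4 400 mm², y = 171 mm, Ī = 177 467 mm⁴.
Web: 12 × 160, A = 1 920 mm², y = 80 mm, Ī = 4 096 000 mm⁴.
Hole (subtracted): ⌀12, A = 113.1 mm², y = 171 mm, Ī = 1 018 mm⁴.
Centroid: ȳ = ΣA·y / ΣA = 142.9 mm.
Transfer each piece to the centroidal x-axis using Ī + A·d² with d = y − 142.9:
  flange: d = 28.15 mm → contributes +3 663 954 mm⁴
  web: d = -62.85 mm → contributes +11 680 403 mm⁴
  hole: d = 28.15 mm → contributes −90 634 mm⁴
Total I = 15 253 722 mm⁴.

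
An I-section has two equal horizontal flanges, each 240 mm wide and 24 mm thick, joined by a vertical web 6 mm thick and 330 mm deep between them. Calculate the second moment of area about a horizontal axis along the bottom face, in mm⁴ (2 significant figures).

I_base ≈ 8.6 × 10⁸ mm⁴

Treat the section as a set of non-overlapping primitives; coordinates are from the bounding-box lower-left.
Bottom flange: 240 × 24, A = 5 760 mm², y = 12 mm, Ī = 276 480 mm⁴.
Web: 6 × 330, A = 1 980 mm², y = 189 mm, Ī = 17 968 500 mm⁴.
Top flange: 240 × 24, A = 5 760 mm², y = 366 mm, Ī = 276 480 mm⁴.
Transfer each piece to the bottom edge using Ī + A·d² with d = y − 0:
  bottom flange: d = 12 mm → contributes +1 105 920 mm⁴
  web: d = 189 mm → contributes +88 696 080 mm⁴
  top flange: d = 366 mm → contributes +771 863 040 mm⁴
Total I = 861 665 040 mm⁴.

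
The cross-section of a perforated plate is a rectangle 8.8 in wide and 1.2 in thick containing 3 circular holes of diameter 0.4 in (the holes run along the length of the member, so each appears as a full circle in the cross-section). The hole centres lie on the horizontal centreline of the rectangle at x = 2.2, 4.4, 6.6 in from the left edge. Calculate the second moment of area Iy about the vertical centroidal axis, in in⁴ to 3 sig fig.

Treat the section as a set of non-overlapping primitives; coordinates are from the bounding-box lower-left.
Plate: 8.8 × 1.2, A = 10.56 in², x = 4.4 in, Ī = 68.147 in⁴.
Hole 1 (subtracted): ⌀0.4, A = 0.12566 in², x = 2.2 in, Ī = 0.0012566 in⁴.
Hole 2 (subtracted): ⌀0.4, A = 0.12566 in², x = 4.4 in, Ī = 0.0012566 in⁴.
Hole 3 (subtracted): ⌀0.4, A = 0.12566 in², x = 6.6 in, Ī = 0.0012566 in⁴.
By symmetry the centroid is at mid-width, x̄ = 4.4 in.
Transfer each piece to the vertical centroidal axis using Ī + A·d² with d = x − 4.4:
  plate: d = 0 in → contributes +68.147 in⁴
  hole 1: d = -2.2 in → contributes −0.60947 in⁴
  hole 2: d = 0 in → contributes −0.0012566 in⁴
  hole 3: d = 2.2 in → contributes −0.60947 in⁴
Total I = 66.927 in⁴.

Iy ≈ 66.9 in⁴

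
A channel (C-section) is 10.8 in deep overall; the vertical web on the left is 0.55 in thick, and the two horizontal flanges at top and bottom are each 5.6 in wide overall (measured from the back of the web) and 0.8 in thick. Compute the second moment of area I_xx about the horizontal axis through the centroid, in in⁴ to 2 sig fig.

I_xx ≈ 260 in⁴

Decompose the section into non-overlapping parts with the origin at the bottom-left of its bounding rectangle.
Web: 0.55 × 10.8, A = 5.94 in², y = 5.4 in, Ī = 57.74 in⁴.
Top flange (beyond web): 5.05 × 0.8, A = 4.04 in², y = 10.4 in, Ī = 0.2155 in⁴.
Bottom flange (beyond web): 5.05 × 0.8, A = 4.04 in², y = 0.4 in, Ī = 0.2155 in⁴.
By symmetry the centroid is at mid-height, ȳ = 5.4 in.
Transfer each piece to the horizontal axis through the centroid using Ī + A·d² with d = y − 5.4:
  web: d = 0 in → contributes +57.74 in⁴
  top flange (beyond web): d = 5 in → contributes +101.2 in⁴
  bottom flange (beyond web): d = -5 in → contributes +101.2 in⁴
Total I = 260.2 in⁴.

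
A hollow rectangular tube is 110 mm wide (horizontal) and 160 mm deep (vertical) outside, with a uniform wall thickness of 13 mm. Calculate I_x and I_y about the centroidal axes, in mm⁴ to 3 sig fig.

Treat the section as a set of non-overlapping primitives; coordinates are from the bounding-box lower-left.
Outer rectangle: 110 × 160, A = 17 600 mm², y = 80 mm, Ī = 37 546 667 mm⁴.
Inner void (subtracted): 84 × 134, A = 11 256 mm², y = 80 mm, Ī = 16 842 728 mm⁴.
By symmetry the centroid is at mid-height, ȳ = 80 mm.
All pieces are centred on the centroidal x-axis, so I = ΣĪ (holes subtracted) = 20 703 939 mm⁴.
Repeating about the centroidal y-axis gives I_y = 11 128 139 mm⁴.

I_x ≈ 2.07 × 10⁷ mm⁴, I_y ≈ 1.11 × 10⁷ mm⁴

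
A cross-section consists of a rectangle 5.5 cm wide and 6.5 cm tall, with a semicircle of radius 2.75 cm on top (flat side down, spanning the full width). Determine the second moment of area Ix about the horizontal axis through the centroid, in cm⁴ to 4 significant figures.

Decompose the section into non-overlapping parts with the origin at the bottom-left of its bounding rectangle.
Rectangular body: 5.5 × 6.5, A = 35.75 cm², y = 3.25 cm, Ī = 125.87 cm⁴.
Semicircular cap: semicircle r = 2.75, A = 11.8791 cm², y = 7.66714 cm, Ī = 6.27715 cm⁴.
Centroid: ȳ = ΣA·y / ΣA = 4.35167 cm.
Transfer each piece to the horizontal axis through the centroid using Ī + A·d² with d = y − 4.35167:
  rectangular body: d = -1.10167 cm → contributes +169.259 cm⁴
  semicircular cap: d = 3.31546 cm → contributes +136.856 cm⁴
Total I = 306.115 cm⁴.

Ix ≈ 306.1 cm⁴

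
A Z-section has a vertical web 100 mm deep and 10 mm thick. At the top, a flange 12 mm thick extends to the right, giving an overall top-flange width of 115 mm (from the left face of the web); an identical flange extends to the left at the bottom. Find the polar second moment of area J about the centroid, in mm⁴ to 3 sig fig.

Decompose the section into non-overlapping parts with the origin at the bottom-left of its bounding rectangle.
Web: 10 × 100, A = 1 000 mm², y = 50 mm, Ī = 833 333 mm⁴.
Top flange (beyond web): 105 × 12, A = 1 260 mm², y = 94 mm, Ī = 15 120 mm⁴.
Bottom flange (beyond web): 105 × 12, A = 1 260 mm², y = 6 mm, Ī = 15 120 mm⁴.
Centroid: ȳ = ΣA·y / ΣA = 50 mm.
Transfer each piece to the centroidal x-axis using Ī + A·d² with d = y − 50:
  web: d = 0 mm → contributes +833 333 mm⁴
  top flange (beyond web): d = 44 mm → contributes +2 454 480 mm⁴
  bottom flange (beyond web): d = -44 mm → contributes +2 454 480 mm⁴
Total I = 5 742 293 mm⁴.
For the y-axis: x̄ = 110 mm.
Repeating about the centroidal y-axis gives I_y = 10 655 333 mm⁴.
Polar second moment: J = I_x + I_y = 16 397 627 mm⁴.

J ≈ 1.64 × 10⁷ mm⁴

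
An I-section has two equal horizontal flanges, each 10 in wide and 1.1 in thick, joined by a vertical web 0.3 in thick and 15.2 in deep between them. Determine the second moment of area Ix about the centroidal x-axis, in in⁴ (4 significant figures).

Ix ≈ 1551 in⁴

Treat the section as a set of non-overlapping primitives; coordinates are from the bounding-box lower-left.
Bottom flange: 10 × 1.1, A = 11 in², y = 0.55 in, Ī = 1.10917 in⁴.
Web: 0.3 × 15.2, A = 4.56 in², y = 8.7 in, Ī = 87.7952 in⁴.
Top flange: 10 × 1.1, A = 11 in², y = 16.85 in, Ī = 1.10917 in⁴.
By symmetry the centroid is at mid-height, ȳ = 8.7 in.
Transfer each piece to the centroidal x-axis using Ī + A·d² with d = y − 8.7:
  bottom flange: d = -8.15 in → contributes +731.757 in⁴
  web: d = 0 in → contributes +87.7952 in⁴
  top flange: d = 8.15 in → contributes +731.757 in⁴
Total I = 1551.31 in⁴.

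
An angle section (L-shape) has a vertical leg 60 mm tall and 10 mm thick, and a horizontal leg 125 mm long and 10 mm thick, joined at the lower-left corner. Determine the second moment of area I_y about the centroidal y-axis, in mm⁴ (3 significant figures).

Split into non-overlapping primitives; take the origin at the lower-left of the bounding box.
Vertical leg: 10 × 60, A = 600 mm², x = 5 mm, Ī = 5 000 mm⁴.
Horizontal leg (remainder): 115 × 10, A = 1 150 mm², x = 67.5 mm, Ī = 1 267 396 mm⁴.
Centroid: x̄ = ΣA·x / ΣA = 46.071 mm.
Transfer each piece to the centroidal y-axis using Ī + A·d² with d = x − 46.071:
  vertical leg: d = -41.071 mm → contributes +1 017 117 mm⁴
  horizontal leg (remainder): d = 21.429 mm → contributes +1 795 457 mm⁴
Total I = 2 812 574 mm⁴.

I_y ≈ 2.81 × 10⁶ mm⁴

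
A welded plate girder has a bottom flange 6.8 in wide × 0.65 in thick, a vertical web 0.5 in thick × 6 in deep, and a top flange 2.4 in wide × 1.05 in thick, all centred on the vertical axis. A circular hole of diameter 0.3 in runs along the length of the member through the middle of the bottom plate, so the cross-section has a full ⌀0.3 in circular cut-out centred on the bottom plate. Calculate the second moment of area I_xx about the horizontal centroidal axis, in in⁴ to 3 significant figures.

Break the section into simple shapes (no overlaps), measuring from the bottom-left corner of the bounding box.
Bottom plate: 6.8 × 0.65, A = 4.42 in², y = 0.325 in, Ī = 0.15562 in⁴.
Web plate: 0.5 × 6, A = 3 in², y = 3.65 in, Ī = 9 in⁴.
Top plate: 2.4 × 1.05, A = 2.52 in², y = 7.175 in, Ī = 0.23153 in⁴.
Hole (subtracted): ⌀0.3, A = 0.070686 in², y = 0.325 in, Ī = 0.00039761 in⁴.
Centroid: ȳ = ΣA·y / ΣA = 3.0848 in.
Transfer each piece to the horizontal centroidal axis using Ī + A·d² with d = y − 3.0848:
  bottom plate: d = -2.7598 in → contributes +33.82 in⁴
  web plate: d = 0.56523 in → contributes +9.9585 in⁴
  top plate: d = 4.0902 in → contributes +42.391 in⁴
  hole: d = -2.7598 in → contributes −0.53876 in⁴
Total I = 85.631 in⁴.

I_xx ≈ 85.6 in⁴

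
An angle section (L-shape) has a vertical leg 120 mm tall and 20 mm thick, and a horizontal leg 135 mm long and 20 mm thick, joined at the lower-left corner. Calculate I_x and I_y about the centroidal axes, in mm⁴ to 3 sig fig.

Break the section into simple shapes (no overlaps), measuring from the bottom-left corner of the bounding box.
Vertical leg: 20 × 120, A = 2 400 mm², y = 60 mm, Ī = 2 880 000 mm⁴.
Horizontal leg (remainder): 115 × 20, A = 2 300 mm², y = 10 mm, Ī = 76 667 mm⁴.
Centroid: ȳ = ΣA·y / ΣA = 35.532 mm.
Transfer each piece to the centroidal x-axis using Ī + A·d² with d = y − 35.532:
  vertical leg: d = 24.468 mm → contributes +4 316 849 mm⁴
  horizontal leg (remainder): d = -25.532 mm → contributes +1 575 988 mm⁴
Total I = 5 892 837 mm⁴.
For the y-axis: x̄ = 43.032 mm.
Repeating about the centroidal y-axis gives I_y = 7 965 962 mm⁴.

I_x ≈ 5.89 × 10⁶ mm⁴, I_y ≈ 7.97 × 10⁶ mm⁴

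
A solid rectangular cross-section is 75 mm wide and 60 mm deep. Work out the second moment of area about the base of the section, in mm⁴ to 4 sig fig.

The section: 75 × 60, A = 4 500 mm², y = 30 mm, Ī = 1 350 000 mm⁴.
Transfer it to a horizontal axis along the bottom face using Ī + A·d² with d = y − 0:
  the section: d = 30 mm → contributes +5 400 000 mm⁴
Total I = 5 400 000 mm⁴.

I_base ≈ 5.400 × 10⁶ mm⁴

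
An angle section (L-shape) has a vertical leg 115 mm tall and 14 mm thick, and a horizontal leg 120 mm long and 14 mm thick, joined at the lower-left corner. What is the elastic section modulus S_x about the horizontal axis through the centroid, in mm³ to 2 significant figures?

Break the section into simple shapes (no overlaps), measuring from the bottom-left corner of the bounding box.
Vertical leg: 14 × 115, A = 1 610 mm², y = 57.5 mm, Ī = 1 774 354 mm⁴.
Horizontal leg (remainder): 106 × 14, A = 1 484 mm², y = 7 mm, Ī = 24 239 mm⁴.
Centroid: ȳ = ΣA·y / ΣA = 33.28 mm.
Transfer each piece to the horizontal axis through the centroid using Ī + A·d² with d = y − 33.28:
  vertical leg: d = 24.22 mm → contributes +2 718 928 mm⁴
  horizontal leg (remainder): d = -26.28 mm → contributes +1 049 012 mm⁴
Total I = 3 767 940 mm⁴.
Extreme fibre distance c = 81.72 mm; S = I/c = 46 107 mm³.

S_x ≈ 4.6 × 10⁴ mm³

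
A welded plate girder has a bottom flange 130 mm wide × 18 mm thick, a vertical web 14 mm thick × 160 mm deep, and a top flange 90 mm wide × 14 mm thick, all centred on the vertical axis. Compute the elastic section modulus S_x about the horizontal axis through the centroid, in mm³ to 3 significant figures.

S_x ≈ 2.82 × 10⁵ mm³

Decompose the section into non-overlapping parts with the origin at the bottom-left of its bounding rectangle.
Bottom plate: 130 × 18, A = 2 340 mm², y = 9 mm, Ī = 63 180 mm⁴.
Web plate: 14 × 160, A = 2 240 mm², y = 98 mm, Ī = 4 778 667 mm⁴.
Top plate: 90 × 14, A = 1 260 mm², y = 185 mm, Ī = 20 580 mm⁴.
Centroid: ȳ = ΣA·y / ΣA = 81.11 mm.
Transfer each piece to the horizontal axis through the centroid using Ī + A·d² with d = y − 81.11:
  bottom plate: d = -72.11 mm → contributes +12 230 695 mm⁴
  web plate: d = 16.89 mm → contributes +5 417 707 mm⁴
  top plate: d = 103.89 mm → contributes +13 620 034 mm⁴
Total I = 31 268 437 mm⁴.
Extreme fibre distance c = 110.89 mm; S = I/c = 281 976 mm³.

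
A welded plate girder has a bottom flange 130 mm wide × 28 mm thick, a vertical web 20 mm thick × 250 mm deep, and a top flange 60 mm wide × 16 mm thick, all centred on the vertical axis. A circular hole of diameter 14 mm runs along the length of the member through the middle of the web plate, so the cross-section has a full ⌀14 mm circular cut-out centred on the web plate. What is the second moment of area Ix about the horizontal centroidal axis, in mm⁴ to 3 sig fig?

Ix ≈ 9.85 × 10⁷ mm⁴

Split into non-overlapping primitives; take the origin at the lower-left of the bounding box.
Bottom plate: 130 × 28, A = 3 640 mm², y = 14 mm, Ī = 237 813 mm⁴.
Web plate: 20 × 250, A = 5 000 mm², y = 153 mm, Ī = 26 041 667 mm⁴.
Top plate: 60 × 16, A = 960 mm², y = 286 mm, Ī = 20 480 mm⁴.
Hole (subtracted): ⌀14, A = 153.94 mm², y = 153 mm, Ī = 1885.7 mm⁴.
Centroid: ȳ = ΣA·y / ΣA = 112.95 mm.
Transfer each piece to the horizontal centroidal axis using Ī + A·d² with d = y − 112.95:
  bottom plate: d = -98.954 mm → contributes +35 880 079 mm⁴
  web plate: d = 40.046 mm → contributes +34 060 205 mm⁴
  top plate: d = 173.05 mm → contributes +28 767 707 mm⁴
  hole: d = 40.046 mm → contributes −248 757 mm⁴
Total I = 98 459 233 mm⁴.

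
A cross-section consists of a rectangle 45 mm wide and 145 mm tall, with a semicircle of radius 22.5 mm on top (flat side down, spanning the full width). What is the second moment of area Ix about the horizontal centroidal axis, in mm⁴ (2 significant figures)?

Ix ≈ 1.6 × 10⁷ mm⁴

Split into non-overlapping primitives; take the origin at the lower-left of the bounding box.
Rectangular body: 45 × 145, A = 6 525 mm², y = 72.5 mm, Ī = 11 432 344 mm⁴.
Semicircular cap: semicircle r = 22.5, A = 795.2 mm², y = 154.5 mm, Ī = 28 130 mm⁴.
Centroid: ȳ = ΣA·y / ΣA = 81.41 mm.
Transfer each piece to the horizontal centroidal axis using Ī + A·d² with d = y − 81.41:
  rectangular body: d = -8.913 mm → contributes +11 950 729 mm⁴
  semicircular cap: d = 73.14 mm → contributes +4 281 644 mm⁴
Total I = 16 232 373 mm⁴.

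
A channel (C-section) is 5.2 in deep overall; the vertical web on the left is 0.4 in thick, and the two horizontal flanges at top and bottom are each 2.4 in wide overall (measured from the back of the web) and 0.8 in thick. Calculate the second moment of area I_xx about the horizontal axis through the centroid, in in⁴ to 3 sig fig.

I_xx ≈ 20.3 in⁴

Decompose the section into non-overlapping parts with the origin at the bottom-left of its bounding rectangle.
Web: 0.4 × 5.2, A = 2.08 in², y = 2.6 in, Ī = 4.6869 in⁴.
Top flange (beyond web): 2 × 0.8, A = 1.6 in², y = 4.8 in, Ī = 0.085333 in⁴.
Bottom flange (beyond web): 2 × 0.8, A = 1.6 in², y = 0.4 in, Ī = 0.085333 in⁴.
By symmetry the centroid is at mid-height, ȳ = 2.6 in.
Transfer each piece to the horizontal axis through the centroid using Ī + A·d² with d = y − 2.6:
  web: d = 0 in → contributes +4.6869 in⁴
  top flange (beyond web): d = 2.2 in → contributes +7.8293 in⁴
  bottom flange (beyond web): d = -2.2 in → contributes +7.8293 in⁴
Total I = 20.346 in⁴.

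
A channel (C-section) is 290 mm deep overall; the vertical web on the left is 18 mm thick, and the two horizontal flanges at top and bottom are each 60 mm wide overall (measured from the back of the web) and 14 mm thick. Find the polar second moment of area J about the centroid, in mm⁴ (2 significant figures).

J ≈ 6.0 × 10⁷ mm⁴

Treat the section as a set of non-overlapping primitives; coordinates are from the bounding-box lower-left.
Web: 18 × 290, A = 5 220 mm², y = 145 mm, Ī = 36 583 500 mm⁴.
Top flange (beyond web): 42 × 14, A = 588 mm², y = 283 mm, Ī = 9 604 mm⁴.
Bottom flange (beyond web): 42 × 14, A = 588 mm², y = 7 mm, Ī = 9 604 mm⁴.
By symmetry the centroid is at mid-height, ȳ = 145 mm.
Transfer each piece to the centroidal x-axis using Ī + A·d² with d = y − 145:
  web: d = 0 mm → contributes +36 583 500 mm⁴
  top flange (beyond web): d = 138 mm → contributes +11 207 476 mm⁴
  bottom flange (beyond web): d = -138 mm → contributes +11 207 476 mm⁴
Total I = 58 998 452 mm⁴.
For the y-axis: x̄ = 14.52 mm.
Repeating about the centroidal y-axis gives I_y = 1 177 609 mm⁴.
Polar second moment: J = I_x + I_y = 60 176 061 mm⁴.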